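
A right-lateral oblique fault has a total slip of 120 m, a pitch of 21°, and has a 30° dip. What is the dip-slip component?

dip-slip = net slip × sin(rake) = 120 m × sin(21°) = 43 m

43 m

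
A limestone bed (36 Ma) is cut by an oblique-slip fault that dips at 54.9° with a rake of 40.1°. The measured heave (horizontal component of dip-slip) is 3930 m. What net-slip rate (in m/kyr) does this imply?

dip-slip = heave / cos(dip) = 3930 / cos(54.9°) = 6835 m
net slip = dip-slip / sin(rake) = 6835 / sin(40.1°) = 10610 m
rate = 10610 m / 36 Ma = 0.000295 m/yr = 0.295 m/kyr

0.295 m/kyr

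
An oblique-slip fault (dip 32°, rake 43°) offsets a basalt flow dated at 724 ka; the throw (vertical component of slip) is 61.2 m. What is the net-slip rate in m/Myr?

234 m/Myr

dip-slip = throw / sin(dip) = 61.2 / sin(32°) = 115.5 m
net slip = dip-slip / sin(rake) = 115.5 / sin(43°) = 169.3 m
rate = 169.3 m / 724 ka = 0.000234 m/yr = 234 m/Myr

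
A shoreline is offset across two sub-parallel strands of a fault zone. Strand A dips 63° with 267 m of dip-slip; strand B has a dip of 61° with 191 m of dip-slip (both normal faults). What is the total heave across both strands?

heave_A = 267 × cos(63°) = 121.2 m
heave_B = 191 × cos(61°) = 92.60 m
total = 121.2 + 92.60 = 214 m

214 m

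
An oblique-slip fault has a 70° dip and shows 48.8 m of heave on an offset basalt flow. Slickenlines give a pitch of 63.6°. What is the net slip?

159 m

dip-slip = heave / cos(dip) = 48.8 / cos(70°) = 142.7 m
net slip = dip-slip / sin(rake) = 142.7 / sin(63.6°) = 159 m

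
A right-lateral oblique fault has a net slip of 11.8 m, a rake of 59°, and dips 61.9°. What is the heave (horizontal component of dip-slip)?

4.76 m

dip-slip = net slip × sin(rake) = 11.8 m × sin(59°) = 10.11 m
heave = dip-slip × cos(dip) = 10.11 × cos(61.9°) = 4.76 m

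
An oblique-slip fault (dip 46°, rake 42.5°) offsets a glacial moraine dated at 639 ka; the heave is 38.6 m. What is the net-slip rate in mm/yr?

0.129 mm/yr

dip-slip = heave / cos(dip) = 38.6 / cos(46°) = 55.57 m
net slip = dip-slip / sin(rake) = 55.57 / sin(42.5°) = 82.25 m
rate = 82.25 m / 639 ka = 0.000129 m/yr = 0.129 mm/yr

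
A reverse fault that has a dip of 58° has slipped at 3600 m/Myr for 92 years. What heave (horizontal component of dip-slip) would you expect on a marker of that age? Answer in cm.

17.6 cm

dip-slip = rate × time = 3600 m/Myr × 92 years = 0.3312 m
heave = dip-slip × cos(dip) = 0.3312 × cos(58°) = 0.176 m = 17.6 cm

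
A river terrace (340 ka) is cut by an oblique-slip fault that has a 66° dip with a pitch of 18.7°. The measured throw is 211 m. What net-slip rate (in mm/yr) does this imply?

dip-slip = throw / sin(dip) = 211 / sin(66°) = 231 m
net slip = dip-slip / sin(rake) = 231 / sin(18.7°) = 720.4 m
rate = 720.4 m / 340 ka = 0.00212 m/yr = 2.12 mm/yr

2.12 mm/yr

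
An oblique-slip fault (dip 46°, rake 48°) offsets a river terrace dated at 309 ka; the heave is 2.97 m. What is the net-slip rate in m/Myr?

dip-slip = heave / cos(dip) = 2.97 / cos(46°) = 4.275 m
net slip = dip-slip / sin(rake) = 4.275 / sin(48°) = 5.753 m
rate = 5.753 m / 309 ka = 0.0000186 m/yr = 18.6 m/Myr

18.6 m/Myr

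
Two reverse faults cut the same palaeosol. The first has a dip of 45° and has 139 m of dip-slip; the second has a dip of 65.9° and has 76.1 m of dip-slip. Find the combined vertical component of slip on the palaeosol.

168 m

throw_A = 139 × sin(45°) = 98.29 m
throw_B = 76.1 × sin(65.9°) = 69.47 m
total = 98.29 + 69.47 = 168 m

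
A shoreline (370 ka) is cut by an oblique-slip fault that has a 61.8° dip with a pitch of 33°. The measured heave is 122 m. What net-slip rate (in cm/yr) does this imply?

0.128 cm/yr

dip-slip = heave / cos(dip) = 122 / cos(61.8°) = 258.2 m
net slip = dip-slip / sin(rake) = 258.2 / sin(33°) = 474 m
rate = 474 m / 370 ka = 0.00128 m/yr = 0.128 cm/yr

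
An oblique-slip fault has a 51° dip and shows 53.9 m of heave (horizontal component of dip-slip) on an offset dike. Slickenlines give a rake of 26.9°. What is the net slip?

189 m

dip-slip = heave / cos(dip) = 53.9 / cos(51°) = 85.65 m
net slip = dip-slip / sin(rake) = 85.65 / sin(26.9°) = 189 m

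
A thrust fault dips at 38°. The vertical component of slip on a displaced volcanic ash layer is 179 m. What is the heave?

heave = throw / tan(dip) = 179 / tan(38°) = 229 m

229 m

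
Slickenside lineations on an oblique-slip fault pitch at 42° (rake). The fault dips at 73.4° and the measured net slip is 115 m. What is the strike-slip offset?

strike-slip = net slip × cos(rake) = 115 m × cos(42°) = 85.5 m

85.5 m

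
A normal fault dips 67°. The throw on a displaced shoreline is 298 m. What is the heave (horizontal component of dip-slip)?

heave = throw / tan(dip) = 298 / tan(67°) = 126 m

126 m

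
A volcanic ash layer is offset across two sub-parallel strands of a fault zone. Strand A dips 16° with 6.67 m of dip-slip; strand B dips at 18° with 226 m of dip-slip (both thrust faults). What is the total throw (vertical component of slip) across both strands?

71.7 m

throw_A = 6.67 × sin(16°) = 1.839 m
throw_B = 226 × sin(18°) = 69.84 m
total = 1.839 + 69.84 = 71.7 m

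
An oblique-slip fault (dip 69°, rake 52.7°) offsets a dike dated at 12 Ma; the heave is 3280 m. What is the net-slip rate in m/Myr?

dip-slip = heave / cos(dip) = 3280 / cos(69°) = 9153 m
net slip = dip-slip / sin(rake) = 9153 / sin(52.7°) = 11510 m
rate = 11510 m / 12 Ma = 0.000959 m/yr = 959 m/Myr

959 m/Myr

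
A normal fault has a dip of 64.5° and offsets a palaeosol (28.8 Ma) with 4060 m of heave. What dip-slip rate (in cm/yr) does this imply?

0.0327 cm/yr

dip-slip = heave / cos(dip) = 4060 m / cos(64.5°) = 9431 m
rate = 9431 m / 28.8 Ma = 0.000327 m/yr = 0.0327 cm/yr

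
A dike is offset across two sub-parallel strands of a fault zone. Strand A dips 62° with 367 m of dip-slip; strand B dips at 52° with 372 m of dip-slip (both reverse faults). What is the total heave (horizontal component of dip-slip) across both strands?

heave_A = 367 × cos(62°) = 172.3 m
heave_B = 372 × cos(52°) = 229 m
total = 172.3 + 229 = 401 m

401 m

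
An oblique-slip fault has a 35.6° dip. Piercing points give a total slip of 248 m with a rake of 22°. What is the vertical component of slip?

54.1 m

dip-slip = net slip × sin(rake) = 248 m × sin(22°) = 92.90 m
throw = dip-slip × sin(dip) = 92.90 × sin(35.6°) = 54.1 m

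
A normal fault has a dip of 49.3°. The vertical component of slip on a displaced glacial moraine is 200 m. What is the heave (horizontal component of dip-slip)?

heave = throw / tan(dip) = 200 / tan(49.3°) = 172 m

172 m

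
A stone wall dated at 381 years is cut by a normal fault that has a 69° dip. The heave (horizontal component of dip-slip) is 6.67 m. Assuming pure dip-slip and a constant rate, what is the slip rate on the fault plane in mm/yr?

dip-slip = heave / cos(dip) = 6.67 m / cos(69°) = 18.61 m
rate = 18.61 m / 381 years = 0.0489 m/yr = 48.9 mm/yr

48.9 mm/yr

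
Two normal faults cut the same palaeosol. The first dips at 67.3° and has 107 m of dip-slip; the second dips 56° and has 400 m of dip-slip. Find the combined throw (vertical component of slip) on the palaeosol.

430 m

throw_A = 107 × sin(67.3°) = 98.71 m
throw_B = 400 × sin(56°) = 331.6 m
total = 98.71 + 331.6 = 430 m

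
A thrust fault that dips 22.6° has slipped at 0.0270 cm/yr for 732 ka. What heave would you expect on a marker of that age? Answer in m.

182 m

dip-slip = rate × time = 0.0270 cm/yr × 732 ka = 197.6 m
heave = dip-slip × cos(dip) = 197.6 × cos(22.6°) = 182 m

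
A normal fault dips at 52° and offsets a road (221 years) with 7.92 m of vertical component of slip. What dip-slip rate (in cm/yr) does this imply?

dip-slip = throw / sin(dip) = 7.92 m / sin(52°) = 10.05 m
rate = 10.05 m / 221 years = 0.0455 m/yr = 4.55 cm/yr

4.55 cm/yr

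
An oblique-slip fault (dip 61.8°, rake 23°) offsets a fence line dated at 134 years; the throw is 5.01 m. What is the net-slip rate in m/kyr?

109 m/kyr

dip-slip = throw / sin(dip) = 5.01 / sin(61.8°) = 5.685 m
net slip = dip-slip / sin(rake) = 5.685 / sin(23°) = 14.55 m
rate = 14.55 m / 134 years = 0.109 m/yr = 109 m/kyr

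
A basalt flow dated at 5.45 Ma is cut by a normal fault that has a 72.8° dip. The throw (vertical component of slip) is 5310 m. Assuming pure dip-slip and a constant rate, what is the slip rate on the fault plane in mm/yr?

1.02 mm/yr

dip-slip = throw / sin(dip) = 5310 m / sin(72.8°) = 5559 m
rate = 5559 m / 5.45 Ma = 0.00102 m/yr = 1.02 mm/yr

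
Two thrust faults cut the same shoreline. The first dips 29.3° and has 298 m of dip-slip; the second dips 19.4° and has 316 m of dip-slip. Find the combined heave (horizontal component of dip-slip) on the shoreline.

heave_A = 298 × cos(29.3°) = 259.9 m
heave_B = 316 × cos(19.4°) = 298.1 m
total = 259.9 + 298.1 = 558 m

558 m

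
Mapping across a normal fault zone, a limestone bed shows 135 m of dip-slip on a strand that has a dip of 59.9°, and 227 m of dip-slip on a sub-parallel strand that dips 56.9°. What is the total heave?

heave_A = 135 × cos(59.9°) = 67.70 m
heave_B = 227 × cos(56.9°) = 124 m
total = 67.70 + 124 = 192 m

192 m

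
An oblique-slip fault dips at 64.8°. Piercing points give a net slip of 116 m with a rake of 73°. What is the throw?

dip-slip = net slip × sin(rake) = 116 m × sin(73°) = 110.9 m
throw = dip-slip × sin(dip) = 110.9 × sin(64.8°) = 100 m

100 m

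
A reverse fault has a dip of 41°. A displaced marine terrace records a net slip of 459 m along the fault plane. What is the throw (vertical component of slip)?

301 m

throw = dip-slip × sin(dip) = 459 m × sin(41°) = 301 m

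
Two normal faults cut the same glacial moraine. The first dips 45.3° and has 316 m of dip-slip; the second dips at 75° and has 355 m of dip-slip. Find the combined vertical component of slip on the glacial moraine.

568 m

throw_A = 316 × sin(45.3°) = 224.6 m
throw_B = 355 × sin(75°) = 342.9 m
total = 224.6 + 342.9 = 568 m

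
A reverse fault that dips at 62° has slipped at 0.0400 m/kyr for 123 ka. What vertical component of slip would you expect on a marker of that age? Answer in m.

4.34 m

dip-slip = rate × time = 0.0400 m/kyr × 123 ka = 4.920 m
throw = dip-slip × sin(dip) = 4.920 × sin(62°) = 4.34 m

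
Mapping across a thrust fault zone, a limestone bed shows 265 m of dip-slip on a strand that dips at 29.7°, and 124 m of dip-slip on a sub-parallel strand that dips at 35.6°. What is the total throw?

throw_A = 265 × sin(29.7°) = 131.3 m
throw_B = 124 × sin(35.6°) = 72.18 m
total = 131.3 + 72.18 = 203 m

203 m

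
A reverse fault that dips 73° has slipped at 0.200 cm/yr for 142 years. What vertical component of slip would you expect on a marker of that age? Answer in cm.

27.2 cm

dip-slip = rate × time = 0.200 cm/yr × 142 years = 0.2840 m
throw = dip-slip × sin(dip) = 0.2840 × sin(73°) = 0.272 m = 27.2 cm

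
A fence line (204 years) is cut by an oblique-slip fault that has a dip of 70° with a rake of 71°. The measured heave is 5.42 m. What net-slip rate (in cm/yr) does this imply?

dip-slip = heave / cos(dip) = 5.42 / cos(70°) = 15.85 m
net slip = dip-slip / sin(rake) = 15.85 / sin(71°) = 16.76 m
rate = 16.76 m / 204 years = 0.0822 m/yr = 8.22 cm/yr

8.22 cm/yr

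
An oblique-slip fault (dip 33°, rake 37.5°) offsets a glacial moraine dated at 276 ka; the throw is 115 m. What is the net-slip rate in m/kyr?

dip-slip = throw / sin(dip) = 115 / sin(33°) = 211.1 m
net slip = dip-slip / sin(rake) = 211.1 / sin(37.5°) = 346.9 m
rate = 346.9 m / 276 ka = 0.00126 m/yr = 1.26 m/kyr

1.26 m/kyr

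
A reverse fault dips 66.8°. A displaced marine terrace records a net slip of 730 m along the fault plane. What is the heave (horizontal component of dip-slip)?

288 m

heave = dip-slip × cos(dip) = 730 m × cos(66.8°) = 288 m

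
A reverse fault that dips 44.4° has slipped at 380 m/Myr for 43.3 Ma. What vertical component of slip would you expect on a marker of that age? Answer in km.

11.5 km

dip-slip = rate × time = 380 m/Myr × 43.3 Ma = 16450 m
throw = dip-slip × sin(dip) = 16450 × sin(44.4°) = 11500 m = 11.5 km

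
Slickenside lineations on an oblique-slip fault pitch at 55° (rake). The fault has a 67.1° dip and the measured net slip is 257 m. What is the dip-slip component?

dip-slip = net slip × sin(rake) = 257 m × sin(55°) = 211 m

211 m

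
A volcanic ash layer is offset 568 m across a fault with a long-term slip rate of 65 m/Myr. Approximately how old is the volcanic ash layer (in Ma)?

8.74 Ma

age = offset / rate = 568 m / (65 m/Myr) = 8.74e+06 yr = 8.74 Ma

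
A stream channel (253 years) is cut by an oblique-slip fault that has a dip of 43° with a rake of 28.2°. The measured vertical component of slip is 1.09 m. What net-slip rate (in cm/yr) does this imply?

dip-slip = throw / sin(dip) = 1.09 / sin(43°) = 1.598 m
net slip = dip-slip / sin(rake) = 1.598 / sin(28.2°) = 3.382 m
rate = 3.382 m / 253 years = 0.0134 m/yr = 1.34 cm/yr

1.34 cm/yr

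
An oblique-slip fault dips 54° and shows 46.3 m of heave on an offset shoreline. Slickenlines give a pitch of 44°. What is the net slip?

113 m

dip-slip = heave / cos(dip) = 46.3 / cos(54°) = 78.77 m
net slip = dip-slip / sin(rake) = 78.77 / sin(44°) = 113 m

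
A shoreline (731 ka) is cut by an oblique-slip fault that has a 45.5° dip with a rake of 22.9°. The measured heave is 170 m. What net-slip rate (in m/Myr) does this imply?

853 m/Myr

dip-slip = heave / cos(dip) = 170 / cos(45.5°) = 242.5 m
net slip = dip-slip / sin(rake) = 242.5 / sin(22.9°) = 623.3 m
rate = 623.3 m / 731 ka = 0.000853 m/yr = 853 m/Myr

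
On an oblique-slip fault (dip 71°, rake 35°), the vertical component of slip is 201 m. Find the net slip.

dip-slip = throw / sin(dip) = 201 / sin(71°) = 212.6 m
net slip = dip-slip / sin(rake) = 212.6 / sin(35°) = 371 m

371 m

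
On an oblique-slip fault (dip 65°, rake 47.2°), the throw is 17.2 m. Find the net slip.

25.9 m

dip-slip = throw / sin(dip) = 17.2 / sin(65°) = 18.98 m
net slip = dip-slip / sin(rake) = 18.98 / sin(47.2°) = 25.9 m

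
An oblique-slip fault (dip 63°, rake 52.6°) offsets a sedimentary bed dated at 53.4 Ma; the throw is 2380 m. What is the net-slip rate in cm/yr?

0.00630 cm/yr

dip-slip = throw / sin(dip) = 2380 / sin(63°) = 2671 m
net slip = dip-slip / sin(rake) = 2671 / sin(52.6°) = 3362 m
rate = 3362 m / 53.4 Ma = 0.0000630 m/yr = 0.00630 cm/yr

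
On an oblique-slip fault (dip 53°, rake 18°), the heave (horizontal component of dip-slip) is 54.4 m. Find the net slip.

dip-slip = heave / cos(dip) = 54.4 / cos(53°) = 90.39 m
net slip = dip-slip / sin(rake) = 90.39 / sin(18°) = 293 m

293 m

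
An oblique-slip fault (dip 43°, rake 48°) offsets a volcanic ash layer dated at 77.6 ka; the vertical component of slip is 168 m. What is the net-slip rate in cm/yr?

dip-slip = throw / sin(dip) = 168 / sin(43°) = 246.3 m
net slip = dip-slip / sin(rake) = 246.3 / sin(48°) = 331.5 m
rate = 331.5 m / 77.6 ka = 0.00427 m/yr = 0.427 cm/yr

0.427 cm/yr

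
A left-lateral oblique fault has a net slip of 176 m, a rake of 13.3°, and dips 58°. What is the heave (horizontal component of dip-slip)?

21.5 m

dip-slip = net slip × sin(rake) = 176 m × sin(13.3°) = 40.49 m
heave = dip-slip × cos(dip) = 40.49 × cos(58°) = 21.5 m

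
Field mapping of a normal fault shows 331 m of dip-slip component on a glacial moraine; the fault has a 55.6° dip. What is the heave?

187 m

heave = dip-slip × cos(dip) = 331 m × cos(55.6°) = 187 m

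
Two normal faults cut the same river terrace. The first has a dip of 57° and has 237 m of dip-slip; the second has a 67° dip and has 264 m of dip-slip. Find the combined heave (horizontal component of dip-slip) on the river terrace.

heave_A = 237 × cos(57°) = 129.1 m
heave_B = 264 × cos(67°) = 103.2 m
total = 129.1 + 103.2 = 232 m

232 m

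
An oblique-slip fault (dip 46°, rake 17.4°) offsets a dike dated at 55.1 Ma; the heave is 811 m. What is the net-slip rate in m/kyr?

dip-slip = heave / cos(dip) = 811 / cos(46°) = 1167 m
net slip = dip-slip / sin(rake) = 1167 / sin(17.4°) = 3904 m
rate = 3904 m / 55.1 Ma = 0.0000709 m/yr = 0.0709 m/kyr

0.0709 m/kyr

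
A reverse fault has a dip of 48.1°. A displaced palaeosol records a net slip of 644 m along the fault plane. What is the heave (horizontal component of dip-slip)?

heave = dip-slip × cos(dip) = 644 m × cos(48.1°) = 430 m

430 m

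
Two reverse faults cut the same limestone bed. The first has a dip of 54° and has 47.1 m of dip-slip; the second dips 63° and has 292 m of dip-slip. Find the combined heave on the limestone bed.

160 m

heave_A = 47.1 × cos(54°) = 27.68 m
heave_B = 292 × cos(63°) = 132.6 m
total = 27.68 + 132.6 = 160 m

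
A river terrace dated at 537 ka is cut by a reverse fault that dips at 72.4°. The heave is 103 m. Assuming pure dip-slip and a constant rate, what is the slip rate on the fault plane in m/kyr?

dip-slip = heave / cos(dip) = 103 m / cos(72.4°) = 340.6 m
rate = 340.6 m / 537 ka = 0.000634 m/yr = 0.634 m/kyr

0.634 m/kyr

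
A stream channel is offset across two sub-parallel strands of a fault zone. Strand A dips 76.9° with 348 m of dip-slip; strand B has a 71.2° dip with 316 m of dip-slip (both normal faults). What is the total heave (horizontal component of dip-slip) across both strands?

181 m

heave_A = 348 × cos(76.9°) = 78.87 m
heave_B = 316 × cos(71.2°) = 101.8 m
total = 78.87 + 101.8 = 181 m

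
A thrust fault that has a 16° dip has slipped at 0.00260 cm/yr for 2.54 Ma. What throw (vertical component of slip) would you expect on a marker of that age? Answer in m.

18.2 m

dip-slip = rate × time = 0.00260 cm/yr × 2.54 Ma = 66.04 m
throw = dip-slip × sin(dip) = 66.04 × sin(16°) = 18.2 m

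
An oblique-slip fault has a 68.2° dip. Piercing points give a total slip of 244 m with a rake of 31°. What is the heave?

dip-slip = net slip × sin(rake) = 244 m × sin(31°) = 125.7 m
heave = dip-slip × cos(dip) = 125.7 × cos(68.2°) = 46.7 m

46.7 m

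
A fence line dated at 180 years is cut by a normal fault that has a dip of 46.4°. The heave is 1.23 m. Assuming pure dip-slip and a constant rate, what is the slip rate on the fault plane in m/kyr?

9.91 m/kyr

dip-slip = heave / cos(dip) = 1.23 m / cos(46.4°) = 1.784 m
rate = 1.784 m / 180 years = 0.00991 m/yr = 9.91 m/kyr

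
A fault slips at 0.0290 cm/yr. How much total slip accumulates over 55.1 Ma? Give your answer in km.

slip = rate × time = 0.0290 cm/yr × 55.1 Ma = 16000 m = 16 km

16 km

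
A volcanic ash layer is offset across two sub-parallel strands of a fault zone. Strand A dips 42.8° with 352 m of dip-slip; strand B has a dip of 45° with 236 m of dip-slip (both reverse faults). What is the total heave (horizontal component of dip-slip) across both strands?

425 m

heave_A = 352 × cos(42.8°) = 258.3 m
heave_B = 236 × cos(45°) = 166.9 m
total = 258.3 + 166.9 = 425 m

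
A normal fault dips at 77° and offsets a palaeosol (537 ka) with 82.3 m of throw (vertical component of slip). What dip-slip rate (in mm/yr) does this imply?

dip-slip = throw / sin(dip) = 82.3 m / sin(77°) = 84.46 m
rate = 84.46 m / 537 ka = 0.000157 m/yr = 0.157 mm/yr

0.157 mm/yr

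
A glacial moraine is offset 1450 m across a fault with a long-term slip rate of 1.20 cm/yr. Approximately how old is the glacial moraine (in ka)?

age = offset / rate = 1450 m / (1.20 cm/yr) = 121000 yr = 121 ka

121 ka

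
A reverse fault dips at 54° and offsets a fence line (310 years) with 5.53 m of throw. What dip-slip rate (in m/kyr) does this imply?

dip-slip = throw / sin(dip) = 5.53 m / sin(54°) = 6.835 m
rate = 6.835 m / 310 years = 0.0220 m/yr = 22 m/kyr

22 m/kyr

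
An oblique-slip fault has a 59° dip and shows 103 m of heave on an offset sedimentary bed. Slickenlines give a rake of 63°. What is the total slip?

224 m

dip-slip = heave / cos(dip) = 103 / cos(59°) = 200 m
net slip = dip-slip / sin(rake) = 200 / sin(63°) = 224 m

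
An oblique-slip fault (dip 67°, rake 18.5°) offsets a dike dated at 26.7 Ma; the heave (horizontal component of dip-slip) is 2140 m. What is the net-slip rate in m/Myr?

dip-slip = heave / cos(dip) = 2140 / cos(67°) = 5477 m
net slip = dip-slip / sin(rake) = 5477 / sin(18.5°) = 17260 m
rate = 17260 m / 26.7 Ma = 0.000646 m/yr = 646 m/Myr

646 m/Myr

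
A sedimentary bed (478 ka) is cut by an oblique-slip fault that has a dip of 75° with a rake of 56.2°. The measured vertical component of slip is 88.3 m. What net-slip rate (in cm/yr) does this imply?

dip-slip = throw / sin(dip) = 88.3 / sin(75°) = 91.41 m
net slip = dip-slip / sin(rake) = 91.41 / sin(56.2°) = 110 m
rate = 110 m / 478 ka = 0.000230 m/yr = 0.0230 cm/yr

0.0230 cm/yr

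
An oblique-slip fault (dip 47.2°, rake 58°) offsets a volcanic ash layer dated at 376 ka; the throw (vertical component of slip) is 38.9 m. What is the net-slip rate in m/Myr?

166 m/Myr

dip-slip = throw / sin(dip) = 38.9 / sin(47.2°) = 53.02 m
net slip = dip-slip / sin(rake) = 53.02 / sin(58°) = 62.52 m
rate = 62.52 m / 376 ka = 0.000166 m/yr = 166 m/Myr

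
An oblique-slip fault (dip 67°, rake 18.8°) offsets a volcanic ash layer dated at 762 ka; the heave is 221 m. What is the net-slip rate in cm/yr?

dip-slip = heave / cos(dip) = 221 / cos(67°) = 565.6 m
net slip = dip-slip / sin(rake) = 565.6 / sin(18.8°) = 1755 m
rate = 1755 m / 762 ka = 0.00230 m/yr = 0.230 cm/yr

0.230 cm/yr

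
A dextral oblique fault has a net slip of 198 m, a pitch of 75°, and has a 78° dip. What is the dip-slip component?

dip-slip = net slip × sin(rake) = 198 m × sin(75°) = 191 m

191 m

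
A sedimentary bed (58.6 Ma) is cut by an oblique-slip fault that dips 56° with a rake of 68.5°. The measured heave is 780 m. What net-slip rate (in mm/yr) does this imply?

dip-slip = heave / cos(dip) = 780 / cos(56°) = 1395 m
net slip = dip-slip / sin(rake) = 1395 / sin(68.5°) = 1499 m
rate = 1499 m / 58.6 Ma = 0.0000256 m/yr = 0.0256 mm/yr

0.0256 mm/yr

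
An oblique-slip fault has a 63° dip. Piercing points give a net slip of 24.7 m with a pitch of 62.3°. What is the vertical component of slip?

19.5 m

dip-slip = net slip × sin(rake) = 24.7 m × sin(62.3°) = 21.87 m
throw = dip-slip × sin(dip) = 21.87 × sin(63°) = 19.5 m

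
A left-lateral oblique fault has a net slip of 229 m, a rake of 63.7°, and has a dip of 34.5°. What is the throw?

dip-slip = net slip × sin(rake) = 229 m × sin(63.7°) = 205.3 m
throw = dip-slip × sin(dip) = 205.3 × sin(34.5°) = 116 m

116 m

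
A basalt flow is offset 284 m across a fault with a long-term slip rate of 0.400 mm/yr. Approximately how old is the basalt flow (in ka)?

age = offset / rate = 284 m / (0.400 mm/yr) = 710000 yr = 710 ka

710 ka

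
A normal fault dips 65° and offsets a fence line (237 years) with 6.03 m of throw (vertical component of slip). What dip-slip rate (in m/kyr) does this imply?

dip-slip = throw / sin(dip) = 6.03 m / sin(65°) = 6.653 m
rate = 6.653 m / 237 years = 0.0281 m/yr = 28.1 m/kyr

28.1 m/kyr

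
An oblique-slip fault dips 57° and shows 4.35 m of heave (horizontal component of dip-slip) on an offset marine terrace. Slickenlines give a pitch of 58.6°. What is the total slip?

dip-slip = heave / cos(dip) = 4.35 / cos(57°) = 7.987 m
net slip = dip-slip / sin(rake) = 7.987 / sin(58.6°) = 9.36 m

9.36 m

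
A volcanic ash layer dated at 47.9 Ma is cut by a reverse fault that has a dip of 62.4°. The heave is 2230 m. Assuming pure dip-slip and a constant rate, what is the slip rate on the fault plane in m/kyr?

0.100 m/kyr

dip-slip = heave / cos(dip) = 2230 m / cos(62.4°) = 4813 m
rate = 4813 m / 47.9 Ma = 0.000100 m/yr = 0.100 m/kyr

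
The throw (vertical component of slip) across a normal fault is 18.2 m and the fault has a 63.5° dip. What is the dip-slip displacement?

20.3 m

dip-slip = throw / sin(dip) = 18.2 / sin(63.5°) = 20.3 m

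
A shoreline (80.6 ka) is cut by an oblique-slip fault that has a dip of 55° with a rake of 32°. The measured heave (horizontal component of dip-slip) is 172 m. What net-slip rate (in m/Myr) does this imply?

7020 m/Myr

dip-slip = heave / cos(dip) = 172 / cos(55°) = 299.9 m
net slip = dip-slip / sin(rake) = 299.9 / sin(32°) = 565.9 m
rate = 565.9 m / 80.6 ka = 0.00702 m/yr = 7020 m/Myr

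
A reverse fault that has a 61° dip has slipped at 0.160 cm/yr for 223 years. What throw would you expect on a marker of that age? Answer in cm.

31.2 cm

dip-slip = rate × time = 0.160 cm/yr × 223 years = 0.3568 m
throw = dip-slip × sin(dip) = 0.3568 × sin(61°) = 0.312 m = 31.2 cm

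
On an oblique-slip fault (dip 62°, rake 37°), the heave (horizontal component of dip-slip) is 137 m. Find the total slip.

dip-slip = heave / cos(dip) = 137 / cos(62°) = 291.8 m
net slip = dip-slip / sin(rake) = 291.8 / sin(37°) = 485 m

485 m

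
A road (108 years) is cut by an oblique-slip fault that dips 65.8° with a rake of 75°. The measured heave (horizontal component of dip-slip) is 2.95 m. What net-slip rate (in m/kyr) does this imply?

69 m/kyr

dip-slip = heave / cos(dip) = 2.95 / cos(65.8°) = 7.196 m
net slip = dip-slip / sin(rake) = 7.196 / sin(75°) = 7.450 m
rate = 7.450 m / 108 years = 0.0690 m/yr = 69 m/kyr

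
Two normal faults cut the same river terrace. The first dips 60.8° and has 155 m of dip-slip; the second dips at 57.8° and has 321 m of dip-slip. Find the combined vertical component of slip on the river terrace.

throw_A = 155 × sin(60.8°) = 135.3 m
throw_B = 321 × sin(57.8°) = 271.6 m
total = 135.3 + 271.6 = 407 m

407 m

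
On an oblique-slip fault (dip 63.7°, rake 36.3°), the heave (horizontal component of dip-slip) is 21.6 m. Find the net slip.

82.3 m

dip-slip = heave / cos(dip) = 21.6 / cos(63.7°) = 48.75 m
net slip = dip-slip / sin(rake) = 48.75 / sin(36.3°) = 82.3 m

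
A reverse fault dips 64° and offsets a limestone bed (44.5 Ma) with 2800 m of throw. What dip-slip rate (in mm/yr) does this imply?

dip-slip = throw / sin(dip) = 2800 m / sin(64°) = 3115 m
rate = 3115 m / 44.5 Ma = 0.0000700 m/yr = 0.0700 mm/yr

0.0700 mm/yr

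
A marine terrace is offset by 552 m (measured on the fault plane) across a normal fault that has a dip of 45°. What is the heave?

heave = dip-slip × cos(dip) = 552 m × cos(45°) = 390 m

390 m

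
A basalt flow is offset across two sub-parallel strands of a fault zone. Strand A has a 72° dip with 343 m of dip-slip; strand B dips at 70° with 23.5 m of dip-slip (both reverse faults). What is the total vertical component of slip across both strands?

throw_A = 343 × sin(72°) = 326.2 m
throw_B = 23.5 × sin(70°) = 22.08 m
total = 326.2 + 22.08 = 348 m

348 m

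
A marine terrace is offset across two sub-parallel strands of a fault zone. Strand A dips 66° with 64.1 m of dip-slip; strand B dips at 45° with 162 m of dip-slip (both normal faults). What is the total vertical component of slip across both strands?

173 m

throw_A = 64.1 × sin(66°) = 58.56 m
throw_B = 162 × sin(45°) = 114.6 m
total = 58.56 + 114.6 = 173 m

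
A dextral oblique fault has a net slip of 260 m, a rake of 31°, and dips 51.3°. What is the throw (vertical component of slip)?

dip-slip = net slip × sin(rake) = 260 m × sin(31°) = 133.9 m
throw = dip-slip × sin(dip) = 133.9 × sin(51.3°) = 105 m

105 m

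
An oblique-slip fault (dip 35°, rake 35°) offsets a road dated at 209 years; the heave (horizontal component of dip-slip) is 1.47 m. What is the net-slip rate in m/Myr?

dip-slip = heave / cos(dip) = 1.47 / cos(35°) = 1.795 m
net slip = dip-slip / sin(rake) = 1.795 / sin(35°) = 3.129 m
rate = 3.129 m / 209 years = 0.0150 m/yr = 15000 m/Myr

15000 m/Myr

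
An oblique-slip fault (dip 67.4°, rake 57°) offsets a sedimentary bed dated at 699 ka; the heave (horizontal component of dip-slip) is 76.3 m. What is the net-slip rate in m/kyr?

0.339 m/kyr

dip-slip = heave / cos(dip) = 76.3 / cos(67.4°) = 198.5 m
net slip = dip-slip / sin(rake) = 198.5 / sin(57°) = 236.7 m
rate = 236.7 m / 699 ka = 0.000339 m/yr = 0.339 m/kyr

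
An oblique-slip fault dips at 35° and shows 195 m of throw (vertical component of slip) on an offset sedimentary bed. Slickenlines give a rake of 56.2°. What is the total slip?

409 m

dip-slip = throw / sin(dip) = 195 / sin(35°) = 340 m
net slip = dip-slip / sin(rake) = 340 / sin(56.2°) = 409 m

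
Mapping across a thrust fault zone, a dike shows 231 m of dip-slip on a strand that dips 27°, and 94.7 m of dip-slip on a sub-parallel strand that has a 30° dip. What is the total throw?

throw_A = 231 × sin(27°) = 104.9 m
throw_B = 94.7 × sin(30°) = 47.35 m
total = 104.9 + 47.35 = 152 m

152 m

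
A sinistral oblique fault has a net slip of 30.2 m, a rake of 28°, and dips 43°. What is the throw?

dip-slip = net slip × sin(rake) = 30.2 m × sin(28°) = 14.18 m
throw = dip-slip × sin(dip) = 14.18 × sin(43°) = 9.67 m

9.67 m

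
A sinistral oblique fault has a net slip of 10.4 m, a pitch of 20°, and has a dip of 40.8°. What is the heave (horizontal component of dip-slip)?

dip-slip = net slip × sin(rake) = 10.4 m × sin(20°) = 3.557 m
heave = dip-slip × cos(dip) = 3.557 × cos(40.8°) = 2.69 m

2.69 m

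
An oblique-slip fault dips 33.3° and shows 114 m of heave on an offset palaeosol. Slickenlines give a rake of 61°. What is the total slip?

156 m

dip-slip = heave / cos(dip) = 114 / cos(33.3°) = 136.4 m
net slip = dip-slip / sin(rake) = 136.4 / sin(61°) = 156 m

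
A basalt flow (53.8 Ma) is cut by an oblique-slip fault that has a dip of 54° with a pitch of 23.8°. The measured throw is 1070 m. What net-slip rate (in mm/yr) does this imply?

0.0609 mm/yr

dip-slip = throw / sin(dip) = 1070 / sin(54°) = 1323 m
net slip = dip-slip / sin(rake) = 1323 / sin(23.8°) = 3277 m
rate = 3277 m / 53.8 Ma = 0.0000609 m/yr = 0.0609 mm/yr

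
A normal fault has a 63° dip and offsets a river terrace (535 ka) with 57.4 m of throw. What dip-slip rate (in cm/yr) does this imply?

dip-slip = throw / sin(dip) = 57.4 m / sin(63°) = 64.42 m
rate = 64.42 m / 535 ka = 0.000120 m/yr = 0.0120 cm/yr

0.0120 cm/yr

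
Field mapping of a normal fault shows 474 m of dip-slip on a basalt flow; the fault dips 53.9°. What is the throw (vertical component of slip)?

383 m

throw = dip-slip × sin(dip) = 474 m × sin(53.9°) = 383 m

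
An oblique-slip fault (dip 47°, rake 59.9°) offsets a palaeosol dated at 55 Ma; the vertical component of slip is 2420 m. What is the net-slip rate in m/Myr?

69.5 m/Myr

dip-slip = throw / sin(dip) = 2420 / sin(47°) = 3309 m
net slip = dip-slip / sin(rake) = 3309 / sin(59.9°) = 3825 m
rate = 3825 m / 55 Ma = 0.0000695 m/yr = 69.5 m/Myr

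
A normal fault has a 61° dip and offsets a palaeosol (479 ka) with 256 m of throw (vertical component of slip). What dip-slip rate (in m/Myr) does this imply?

611 m/Myr

dip-slip = throw / sin(dip) = 256 m / sin(61°) = 292.7 m
rate = 292.7 m / 479 ka = 0.000611 m/yr = 611 m/Myr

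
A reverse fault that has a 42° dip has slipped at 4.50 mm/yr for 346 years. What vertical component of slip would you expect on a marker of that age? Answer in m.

1.04 m

dip-slip = rate × time = 4.50 mm/yr × 346 years = 1.557 m
throw = dip-slip × sin(dip) = 1.557 × sin(42°) = 1.04 m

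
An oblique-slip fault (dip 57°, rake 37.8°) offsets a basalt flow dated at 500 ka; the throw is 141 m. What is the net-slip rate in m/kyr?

0.549 m/kyr

dip-slip = throw / sin(dip) = 141 / sin(57°) = 168.1 m
net slip = dip-slip / sin(rake) = 168.1 / sin(37.8°) = 274.3 m
rate = 274.3 m / 500 ka = 0.000549 m/yr = 0.549 m/kyr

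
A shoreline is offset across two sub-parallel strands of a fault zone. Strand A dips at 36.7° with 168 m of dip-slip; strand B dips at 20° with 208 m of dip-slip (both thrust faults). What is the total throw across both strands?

throw_A = 168 × sin(36.7°) = 100.4 m
throw_B = 208 × sin(20°) = 71.14 m
total = 100.4 + 71.14 = 172 m

172 m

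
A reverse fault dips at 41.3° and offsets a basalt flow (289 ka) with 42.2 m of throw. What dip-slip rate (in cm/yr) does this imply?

dip-slip = throw / sin(dip) = 42.2 m / sin(41.3°) = 63.94 m
rate = 63.94 m / 289 ka = 0.000221 m/yr = 0.0221 cm/yr

0.0221 cm/yr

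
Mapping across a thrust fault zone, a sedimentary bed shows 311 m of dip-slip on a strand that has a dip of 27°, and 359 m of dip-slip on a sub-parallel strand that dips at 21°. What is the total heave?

heave_A = 311 × cos(27°) = 277.1 m
heave_B = 359 × cos(21°) = 335.2 m
total = 277.1 + 335.2 = 612 m

612 m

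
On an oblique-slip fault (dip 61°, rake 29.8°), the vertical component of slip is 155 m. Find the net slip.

dip-slip = throw / sin(dip) = 155 / sin(61°) = 177.2 m
net slip = dip-slip / sin(rake) = 177.2 / sin(29.8°) = 357 m

357 m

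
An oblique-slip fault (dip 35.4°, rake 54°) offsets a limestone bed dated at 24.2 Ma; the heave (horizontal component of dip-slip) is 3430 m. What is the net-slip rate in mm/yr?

0.215 mm/yr

dip-slip = heave / cos(dip) = 3430 / cos(35.4°) = 4208 m
net slip = dip-slip / sin(rake) = 4208 / sin(54°) = 5201 m
rate = 5201 m / 24.2 Ma = 0.000215 m/yr = 0.215 mm/yr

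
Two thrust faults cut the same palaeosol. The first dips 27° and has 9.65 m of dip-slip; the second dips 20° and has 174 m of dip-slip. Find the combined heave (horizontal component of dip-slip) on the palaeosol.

172 m

heave_A = 9.65 × cos(27°) = 8.598 m
heave_B = 174 × cos(20°) = 163.5 m
total = 8.598 + 163.5 = 172 m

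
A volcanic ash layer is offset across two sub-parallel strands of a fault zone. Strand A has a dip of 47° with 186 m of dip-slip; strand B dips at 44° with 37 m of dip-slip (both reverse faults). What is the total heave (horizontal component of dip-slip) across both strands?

heave_A = 186 × cos(47°) = 126.9 m
heave_B = 37 × cos(44°) = 26.62 m
total = 126.9 + 26.62 = 153 m

153 m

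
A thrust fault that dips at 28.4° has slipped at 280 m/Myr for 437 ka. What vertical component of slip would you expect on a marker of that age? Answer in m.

dip-slip = rate × time = 280 m/Myr × 437 ka = 122.4 m
throw = dip-slip × sin(dip) = 122.4 × sin(28.4°) = 58.2 m

58.2 m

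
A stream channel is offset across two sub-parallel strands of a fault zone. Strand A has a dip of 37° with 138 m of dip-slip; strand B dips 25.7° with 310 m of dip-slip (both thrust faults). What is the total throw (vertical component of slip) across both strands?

throw_A = 138 × sin(37°) = 83.05 m
throw_B = 310 × sin(25.7°) = 134.4 m
total = 83.05 + 134.4 = 217 m

217 m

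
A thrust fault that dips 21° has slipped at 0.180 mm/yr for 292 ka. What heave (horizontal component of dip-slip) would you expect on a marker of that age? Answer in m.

dip-slip = rate × time = 0.180 mm/yr × 292 ka = 52.56 m
heave = dip-slip × cos(dip) = 52.56 × cos(21°) = 49.1 m

49.1 m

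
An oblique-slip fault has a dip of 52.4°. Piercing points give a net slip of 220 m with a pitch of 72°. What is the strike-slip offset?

68 m

strike-slip = net slip × cos(rake) = 220 m × cos(72°) = 68 m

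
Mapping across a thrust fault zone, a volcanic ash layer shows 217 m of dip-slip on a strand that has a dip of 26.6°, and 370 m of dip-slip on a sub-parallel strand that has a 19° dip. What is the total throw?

throw_A = 217 × sin(26.6°) = 97.16 m
throw_B = 370 × sin(19°) = 120.5 m
total = 97.16 + 120.5 = 218 m

218 m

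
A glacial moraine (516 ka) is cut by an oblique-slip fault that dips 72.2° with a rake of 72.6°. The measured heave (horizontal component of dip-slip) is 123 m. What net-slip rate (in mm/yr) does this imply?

dip-slip = heave / cos(dip) = 123 / cos(72.2°) = 402.4 m
net slip = dip-slip / sin(rake) = 402.4 / sin(72.6°) = 421.7 m
rate = 421.7 m / 516 ka = 0.000817 m/yr = 0.817 mm/yr

0.817 mm/yr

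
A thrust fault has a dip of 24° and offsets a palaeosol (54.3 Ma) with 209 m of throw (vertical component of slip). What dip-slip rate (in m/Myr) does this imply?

dip-slip = throw / sin(dip) = 209 m / sin(24°) = 513.8 m
rate = 513.8 m / 54.3 Ma = 0.00000946 m/yr = 9.46 m/Myr

9.46 m/Myr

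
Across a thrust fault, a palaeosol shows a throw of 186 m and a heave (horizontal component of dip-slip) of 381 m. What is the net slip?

net slip = √(throw² + heave²) = √(186² + 381²) = 424 m

424 m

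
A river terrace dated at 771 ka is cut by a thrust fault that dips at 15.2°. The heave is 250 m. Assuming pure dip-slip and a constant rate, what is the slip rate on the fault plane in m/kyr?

dip-slip = heave / cos(dip) = 250 m / cos(15.2°) = 259.1 m
rate = 259.1 m / 771 ka = 0.000336 m/yr = 0.336 m/kyr

0.336 m/kyr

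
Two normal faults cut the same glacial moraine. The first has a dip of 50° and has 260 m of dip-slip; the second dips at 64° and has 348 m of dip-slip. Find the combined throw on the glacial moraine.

throw_A = 260 × sin(50°) = 199.2 m
throw_B = 348 × sin(64°) = 312.8 m
total = 199.2 + 312.8 = 512 m

512 m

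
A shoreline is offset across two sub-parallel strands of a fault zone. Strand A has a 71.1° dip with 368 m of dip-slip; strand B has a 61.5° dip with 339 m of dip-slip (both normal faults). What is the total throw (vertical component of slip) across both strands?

646 m

throw_A = 368 × sin(71.1°) = 348.2 m
throw_B = 339 × sin(61.5°) = 297.9 m
total = 348.2 + 297.9 = 646 m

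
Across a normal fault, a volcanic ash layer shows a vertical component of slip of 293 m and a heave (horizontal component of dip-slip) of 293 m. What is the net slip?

414 m

net slip = √(throw² + heave²) = √(293² + 293²) = 414 m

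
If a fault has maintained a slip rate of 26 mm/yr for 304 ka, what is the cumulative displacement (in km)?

7.90 km

slip = rate × time = 26 mm/yr × 304 ka = 7900 m = 7.90 km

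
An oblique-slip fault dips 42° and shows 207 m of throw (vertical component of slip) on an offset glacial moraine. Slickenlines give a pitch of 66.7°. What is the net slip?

337 m

dip-slip = throw / sin(dip) = 207 / sin(42°) = 309.4 m
net slip = dip-slip / sin(rake) = 309.4 / sin(66.7°) = 337 m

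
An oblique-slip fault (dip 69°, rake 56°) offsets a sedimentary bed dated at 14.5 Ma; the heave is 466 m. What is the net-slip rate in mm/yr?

0.108 mm/yr

dip-slip = heave / cos(dip) = 466 / cos(69°) = 1300 m
net slip = dip-slip / sin(rake) = 1300 / sin(56°) = 1568 m
rate = 1568 m / 14.5 Ma = 0.000108 m/yr = 0.108 mm/yr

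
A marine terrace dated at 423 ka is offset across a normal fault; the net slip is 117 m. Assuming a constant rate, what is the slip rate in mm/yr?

rate = 117 m / 423 ka = 0.000277 m/yr = 0.277 mm/yr

0.277 mm/yr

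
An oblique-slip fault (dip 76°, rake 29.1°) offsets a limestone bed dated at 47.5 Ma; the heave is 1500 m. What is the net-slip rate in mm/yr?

0.268 mm/yr

dip-slip = heave / cos(dip) = 1500 / cos(76°) = 6200 m
net slip = dip-slip / sin(rake) = 6200 / sin(29.1°) = 12750 m
rate = 12750 m / 47.5 Ma = 0.000268 m/yr = 0.268 mm/yr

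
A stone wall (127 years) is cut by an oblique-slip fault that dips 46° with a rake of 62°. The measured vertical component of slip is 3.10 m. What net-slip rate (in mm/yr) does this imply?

38.4 mm/yr

dip-slip = throw / sin(dip) = 3.10 / sin(46°) = 4.310 m
net slip = dip-slip / sin(rake) = 4.310 / sin(62°) = 4.881 m
rate = 4.881 m / 127 years = 0.0384 m/yr = 38.4 mm/yr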